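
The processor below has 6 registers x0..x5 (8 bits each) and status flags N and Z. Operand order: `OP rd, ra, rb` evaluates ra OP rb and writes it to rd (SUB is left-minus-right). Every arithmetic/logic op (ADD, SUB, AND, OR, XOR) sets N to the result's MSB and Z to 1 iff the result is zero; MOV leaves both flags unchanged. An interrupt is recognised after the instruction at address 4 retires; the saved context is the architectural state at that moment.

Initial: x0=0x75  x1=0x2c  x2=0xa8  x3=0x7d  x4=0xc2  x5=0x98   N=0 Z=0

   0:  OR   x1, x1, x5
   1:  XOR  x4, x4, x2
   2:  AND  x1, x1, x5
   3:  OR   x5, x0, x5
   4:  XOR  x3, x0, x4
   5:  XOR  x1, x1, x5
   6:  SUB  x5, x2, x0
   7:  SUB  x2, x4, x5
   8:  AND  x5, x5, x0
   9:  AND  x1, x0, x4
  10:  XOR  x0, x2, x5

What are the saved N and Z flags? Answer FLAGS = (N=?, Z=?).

FLAGS = (N=0, Z=0)

after  0: x0=0x75 x1=0xbc x2=0xa8 x3=0x7d x4=0xc2 x5=0x98  N=1 Z=0
after  1: x0=0x75 x1=0xbc x2=0xa8 x3=0x7d x4=0x6a x5=0x98  N=0 Z=0
after  2: x0=0x75 x1=0x98 x2=0xa8 x3=0x7d x4=0x6a x5=0x98  N=1 Z=0
after  3: x0=0x75 x1=0x98 x2=0xa8 x3=0x7d x4=0x6a x5=0xfd  N=1 Z=0
after  4: x0=0x75 x1=0x98 x2=0xa8 x3=0x1f x4=0x6a x5=0xfd  N=0 Z=0
-- IRQ taken; context saved, return-PC = 5 --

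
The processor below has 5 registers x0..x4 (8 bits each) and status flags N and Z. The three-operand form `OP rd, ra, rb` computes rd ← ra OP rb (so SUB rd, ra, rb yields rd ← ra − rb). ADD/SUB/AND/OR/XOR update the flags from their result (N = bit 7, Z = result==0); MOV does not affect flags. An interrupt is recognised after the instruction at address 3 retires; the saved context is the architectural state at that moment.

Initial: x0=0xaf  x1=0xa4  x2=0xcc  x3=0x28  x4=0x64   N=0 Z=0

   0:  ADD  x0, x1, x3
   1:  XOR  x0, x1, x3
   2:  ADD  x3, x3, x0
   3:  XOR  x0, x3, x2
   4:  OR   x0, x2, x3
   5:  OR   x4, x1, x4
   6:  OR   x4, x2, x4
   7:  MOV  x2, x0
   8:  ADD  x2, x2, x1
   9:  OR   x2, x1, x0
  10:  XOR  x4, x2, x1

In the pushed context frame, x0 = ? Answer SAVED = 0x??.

SAVED = 0x78

after  0: x0=0xcc x1=0xa4 x2=0xcc x3=0x28 x4=0x64  N=1 Z=0
after  1: x0=0x8c x1=0xa4 x2=0xcc x3=0x28 x4=0x64  N=1 Z=0
after  2: x0=0x8c x1=0xa4 x2=0xcc x3=0xb4 x4=0x64  N=1 Z=0
after  3: x0=0x78 x1=0xa4 x2=0xcc x3=0xb4 x4=0x64  N=0 Z=0
-- IRQ taken; context saved, return-PC = 4 --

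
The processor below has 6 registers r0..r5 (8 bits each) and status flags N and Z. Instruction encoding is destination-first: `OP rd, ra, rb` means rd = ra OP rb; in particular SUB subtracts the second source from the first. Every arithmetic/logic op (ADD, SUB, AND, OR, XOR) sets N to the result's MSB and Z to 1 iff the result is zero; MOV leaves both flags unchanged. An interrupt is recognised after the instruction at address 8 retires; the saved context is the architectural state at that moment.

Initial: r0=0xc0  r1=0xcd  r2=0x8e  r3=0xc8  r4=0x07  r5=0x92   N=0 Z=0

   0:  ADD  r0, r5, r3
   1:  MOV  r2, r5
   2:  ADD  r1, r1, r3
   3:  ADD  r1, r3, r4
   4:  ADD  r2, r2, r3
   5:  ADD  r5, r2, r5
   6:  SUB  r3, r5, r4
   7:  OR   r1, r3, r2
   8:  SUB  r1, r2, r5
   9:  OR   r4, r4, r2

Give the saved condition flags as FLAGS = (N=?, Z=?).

after  0: r0=0x5a r1=0xcd r2=0x8e r3=0xc8 r4=0x07 r5=0x92  N=0 Z=0
after  1: r0=0x5a r1=0xcd r2=0x92 r3=0xc8 r4=0x07 r5=0x92  N=0 Z=0
after  2: r0=0x5a r1=0x95 r2=0x92 r3=0xc8 r4=0x07 r5=0x92  N=1 Z=0
after  3: r0=0x5a r1=0xcf r2=0x92 r3=0xc8 r4=0x07 r5=0x92  N=1 Z=0
after  4: r0=0x5a r1=0xcf r2=0x5a r3=0xc8 r4=0x07 r5=0x92  N=0 Z=0
after  5: r0=0x5a r1=0xcf r2=0x5a r3=0xc8 r4=0x07 r5=0xec  N=1 Z=0
after  6: r0=0x5a r1=0xcf r2=0x5a r3=0xe5 r4=0x07 r5=0xec  N=1 Z=0
after  7: r0=0x5a r1=0xff r2=0x5a r3=0xe5 r4=0x07 r5=0xec  N=1 Z=0
after  8: r0=0x5a r1=0x6e r2=0x5a r3=0xe5 r4=0x07 r5=0xec  N=0 Z=0
-- IRQ taken; context saved, return-PC = 9 --

FLAGS = (N=0, Z=0)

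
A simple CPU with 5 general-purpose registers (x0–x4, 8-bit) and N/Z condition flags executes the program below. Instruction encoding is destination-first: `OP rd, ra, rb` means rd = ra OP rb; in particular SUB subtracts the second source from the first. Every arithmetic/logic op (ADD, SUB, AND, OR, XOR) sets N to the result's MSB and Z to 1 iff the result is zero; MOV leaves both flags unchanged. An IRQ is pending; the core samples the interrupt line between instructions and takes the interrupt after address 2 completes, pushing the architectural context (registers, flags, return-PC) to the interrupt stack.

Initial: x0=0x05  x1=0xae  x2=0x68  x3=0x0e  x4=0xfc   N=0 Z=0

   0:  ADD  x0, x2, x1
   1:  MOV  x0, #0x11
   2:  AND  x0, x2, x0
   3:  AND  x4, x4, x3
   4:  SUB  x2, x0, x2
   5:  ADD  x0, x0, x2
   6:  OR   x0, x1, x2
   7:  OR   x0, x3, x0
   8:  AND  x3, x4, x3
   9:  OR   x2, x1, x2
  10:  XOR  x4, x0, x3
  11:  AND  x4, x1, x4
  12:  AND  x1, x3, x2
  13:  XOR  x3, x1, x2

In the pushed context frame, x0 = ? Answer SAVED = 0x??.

SAVED = 0x00

after  0: x0=0x16 x1=0xae x2=0x68 x3=0x0e x4=0xfc  N=0 Z=0
after  1: x0=0x11 x1=0xae x2=0x68 x3=0x0e x4=0xfc  N=0 Z=0
after  2: x0=0x00 x1=0xae x2=0x68 x3=0x0e x4=0xfc  N=0 Z=1
-- IRQ taken; context saved, return-PC = 3 --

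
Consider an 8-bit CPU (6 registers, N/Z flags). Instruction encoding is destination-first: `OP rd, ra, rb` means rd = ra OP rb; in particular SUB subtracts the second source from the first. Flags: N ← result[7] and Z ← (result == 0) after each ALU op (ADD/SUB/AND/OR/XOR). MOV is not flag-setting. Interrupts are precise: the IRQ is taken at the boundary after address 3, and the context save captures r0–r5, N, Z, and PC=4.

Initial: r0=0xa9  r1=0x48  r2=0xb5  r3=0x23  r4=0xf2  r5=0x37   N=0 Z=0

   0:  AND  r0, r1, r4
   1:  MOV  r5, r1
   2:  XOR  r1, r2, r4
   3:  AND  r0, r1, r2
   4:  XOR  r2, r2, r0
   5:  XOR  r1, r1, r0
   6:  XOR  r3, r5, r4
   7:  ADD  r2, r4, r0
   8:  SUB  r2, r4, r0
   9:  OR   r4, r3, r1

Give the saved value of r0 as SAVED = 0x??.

SAVED = 0x05

after  0: r0=0x40 r1=0x48 r2=0xb5 r3=0x23 r4=0xf2 r5=0x37  N=0 Z=0
after  1: r0=0x40 r1=0x48 r2=0xb5 r3=0x23 r4=0xf2 r5=0x48  N=0 Z=0
after  2: r0=0x40 r1=0x47 r2=0xb5 r3=0x23 r4=0xf2 r5=0x48  N=0 Z=0
after  3: r0=0x05 r1=0x47 r2=0xb5 r3=0x23 r4=0xf2 r5=0x48  N=0 Z=0
-- IRQ taken; context saved, return-PC = 4 --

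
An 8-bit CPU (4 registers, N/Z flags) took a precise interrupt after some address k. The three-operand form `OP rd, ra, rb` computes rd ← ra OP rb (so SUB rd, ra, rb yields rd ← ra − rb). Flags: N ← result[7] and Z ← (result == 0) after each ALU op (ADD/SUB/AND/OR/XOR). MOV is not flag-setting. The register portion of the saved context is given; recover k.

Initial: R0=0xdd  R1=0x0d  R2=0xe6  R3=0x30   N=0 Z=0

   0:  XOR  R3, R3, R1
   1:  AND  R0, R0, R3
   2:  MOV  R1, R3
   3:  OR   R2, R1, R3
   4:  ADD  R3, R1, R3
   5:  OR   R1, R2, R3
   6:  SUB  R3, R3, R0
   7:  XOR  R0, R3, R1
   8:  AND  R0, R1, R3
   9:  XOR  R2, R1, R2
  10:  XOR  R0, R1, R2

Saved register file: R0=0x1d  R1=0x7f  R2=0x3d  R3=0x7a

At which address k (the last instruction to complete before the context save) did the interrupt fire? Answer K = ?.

after  0: R0=0xdd R1=0x0d R2=0xe6 R3=0x3d  N=0 Z=0
after  1: R0=0x1d R1=0x0d R2=0xe6 R3=0x3d  N=0 Z=0
after  2: R0=0x1d R1=0x3d R2=0xe6 R3=0x3d  N=0 Z=0
after  3: R0=0x1d R1=0x3d R2=0x3d R3=0x3d  N=0 Z=0
after  4: R0=0x1d R1=0x3d R2=0x3d R3=0x7a  N=0 Z=0
after  5: R0=0x1d R1=0x7f R2=0x3d R3=0x7a  N=0 Z=0
-- IRQ taken; context saved, return-PC = 6 --

K = 5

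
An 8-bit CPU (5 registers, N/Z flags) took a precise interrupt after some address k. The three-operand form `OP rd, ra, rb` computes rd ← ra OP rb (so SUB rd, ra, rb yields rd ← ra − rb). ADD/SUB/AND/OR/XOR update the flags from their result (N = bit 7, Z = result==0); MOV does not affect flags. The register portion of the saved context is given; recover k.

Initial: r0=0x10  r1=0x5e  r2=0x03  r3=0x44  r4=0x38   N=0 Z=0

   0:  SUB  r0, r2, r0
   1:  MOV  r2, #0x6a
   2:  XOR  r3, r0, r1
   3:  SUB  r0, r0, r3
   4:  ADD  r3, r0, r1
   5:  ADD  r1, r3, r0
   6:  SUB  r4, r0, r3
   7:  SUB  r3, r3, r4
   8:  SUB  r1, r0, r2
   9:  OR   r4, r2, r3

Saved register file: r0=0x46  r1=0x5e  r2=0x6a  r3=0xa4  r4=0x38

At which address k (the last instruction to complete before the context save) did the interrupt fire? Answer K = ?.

after  0: r0=0xf3 r1=0x5e r2=0x03 r3=0x44 r4=0x38  N=1 Z=0
after  1: r0=0xf3 r1=0x5e r2=0x6a r3=0x44 r4=0x38  N=1 Z=0
after  2: r0=0xf3 r1=0x5e r2=0x6a r3=0xad r4=0x38  N=1 Z=0
after  3: r0=0x46 r1=0x5e r2=0x6a r3=0xad r4=0x38  N=0 Z=0
after  4: r0=0x46 r1=0x5e r2=0x6a r3=0xa4 r4=0x38  N=1 Z=0
-- IRQ taken; context saved, return-PC = 5 --

K = 4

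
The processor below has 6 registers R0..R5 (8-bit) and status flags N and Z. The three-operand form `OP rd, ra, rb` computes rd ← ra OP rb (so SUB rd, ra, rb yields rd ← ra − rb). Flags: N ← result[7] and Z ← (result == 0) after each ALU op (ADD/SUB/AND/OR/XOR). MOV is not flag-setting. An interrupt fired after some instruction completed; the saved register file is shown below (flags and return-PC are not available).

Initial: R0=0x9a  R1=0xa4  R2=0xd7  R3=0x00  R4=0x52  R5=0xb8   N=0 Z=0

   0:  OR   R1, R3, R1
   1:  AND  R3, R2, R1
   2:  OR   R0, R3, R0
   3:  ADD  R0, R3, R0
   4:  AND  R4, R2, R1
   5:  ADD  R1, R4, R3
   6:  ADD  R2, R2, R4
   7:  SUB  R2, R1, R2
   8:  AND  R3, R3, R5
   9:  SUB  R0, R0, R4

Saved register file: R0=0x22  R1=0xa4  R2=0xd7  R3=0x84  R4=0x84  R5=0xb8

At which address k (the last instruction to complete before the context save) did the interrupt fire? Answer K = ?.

K = 4

after  0: R0=0x9a R1=0xa4 R2=0xd7 R3=0x00 R4=0x52 R5=0xb8  N=1 Z=0
after  1: R0=0x9a R1=0xa4 R2=0xd7 R3=0x84 R4=0x52 R5=0xb8  N=1 Z=0
after  2: R0=0x9e R1=0xa4 R2=0xd7 R3=0x84 R4=0x52 R5=0xb8  N=1 Z=0
after  3: R0=0x22 R1=0xa4 R2=0xd7 R3=0x84 R4=0x52 R5=0xb8  N=0 Z=0
after  4: R0=0x22 R1=0xa4 R2=0xd7 R3=0x84 R4=0x84 R5=0xb8  N=1 Z=0
-- IRQ taken; context saved, return-PC = 5 --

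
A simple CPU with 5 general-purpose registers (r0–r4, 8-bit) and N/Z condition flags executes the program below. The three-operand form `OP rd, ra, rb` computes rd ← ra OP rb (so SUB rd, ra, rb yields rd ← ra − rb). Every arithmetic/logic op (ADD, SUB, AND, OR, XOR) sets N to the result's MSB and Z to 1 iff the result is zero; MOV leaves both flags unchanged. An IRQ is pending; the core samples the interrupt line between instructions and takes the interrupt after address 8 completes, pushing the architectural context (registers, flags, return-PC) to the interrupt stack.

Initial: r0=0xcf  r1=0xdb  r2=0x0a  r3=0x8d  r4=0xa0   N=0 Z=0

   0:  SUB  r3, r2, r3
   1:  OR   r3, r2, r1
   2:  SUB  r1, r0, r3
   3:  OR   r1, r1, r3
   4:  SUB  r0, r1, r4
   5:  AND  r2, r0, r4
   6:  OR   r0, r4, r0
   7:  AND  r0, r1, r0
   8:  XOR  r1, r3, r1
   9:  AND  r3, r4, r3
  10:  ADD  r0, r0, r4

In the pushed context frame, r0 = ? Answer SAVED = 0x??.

after  0: r0=0xcf r1=0xdb r2=0x0a r3=0x7d r4=0xa0  N=0 Z=0
after  1: r0=0xcf r1=0xdb r2=0x0a r3=0xdb r4=0xa0  N=1 Z=0
after  2: r0=0xcf r1=0xf4 r2=0x0a r3=0xdb r4=0xa0  N=1 Z=0
after  3: r0=0xcf r1=0xff r2=0x0a r3=0xdb r4=0xa0  N=1 Z=0
after  4: r0=0x5f r1=0xff r2=0x0a r3=0xdb r4=0xa0  N=0 Z=0
after  5: r0=0x5f r1=0xff r2=0x00 r3=0xdb r4=0xa0  N=0 Z=1
after  6: r0=0xff r1=0xff r2=0x00 r3=0xdb r4=0xa0  N=1 Z=0
after  7: r0=0xff r1=0xff r2=0x00 r3=0xdb r4=0xa0  N=1 Z=0
after  8: r0=0xff r1=0x24 r2=0x00 r3=0xdb r4=0xa0  N=0 Z=0
-- IRQ taken; context saved, return-PC = 9 --

SAVED = 0xff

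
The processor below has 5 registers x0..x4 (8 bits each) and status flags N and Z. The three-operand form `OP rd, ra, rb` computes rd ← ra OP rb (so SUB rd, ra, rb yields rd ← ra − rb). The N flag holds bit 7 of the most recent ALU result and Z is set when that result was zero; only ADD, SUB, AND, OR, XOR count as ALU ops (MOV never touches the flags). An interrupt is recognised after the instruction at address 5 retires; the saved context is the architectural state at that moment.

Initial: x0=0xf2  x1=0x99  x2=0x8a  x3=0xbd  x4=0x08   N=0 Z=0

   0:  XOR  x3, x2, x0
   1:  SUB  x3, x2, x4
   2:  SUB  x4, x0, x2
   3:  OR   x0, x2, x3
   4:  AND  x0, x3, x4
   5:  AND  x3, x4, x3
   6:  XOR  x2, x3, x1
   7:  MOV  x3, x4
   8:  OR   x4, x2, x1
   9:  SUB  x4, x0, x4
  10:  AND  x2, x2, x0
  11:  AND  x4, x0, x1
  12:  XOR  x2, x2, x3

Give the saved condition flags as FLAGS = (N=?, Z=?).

after  0: x0=0xf2 x1=0x99 x2=0x8a x3=0x78 x4=0x08  N=0 Z=0
after  1: x0=0xf2 x1=0x99 x2=0x8a x3=0x82 x4=0x08  N=1 Z=0
after  2: x0=0xf2 x1=0x99 x2=0x8a x3=0x82 x4=0x68  N=0 Z=0
after  3: x0=0x8a x1=0x99 x2=0x8a x3=0x82 x4=0x68  N=1 Z=0
after  4: x0=0x00 x1=0x99 x2=0x8a x3=0x82 x4=0x68  N=0 Z=1
after  5: x0=0x00 x1=0x99 x2=0x8a x3=0x00 x4=0x68  N=0 Z=1
-- IRQ taken; context saved, return-PC = 6 --

FLAGS = (N=0, Z=1)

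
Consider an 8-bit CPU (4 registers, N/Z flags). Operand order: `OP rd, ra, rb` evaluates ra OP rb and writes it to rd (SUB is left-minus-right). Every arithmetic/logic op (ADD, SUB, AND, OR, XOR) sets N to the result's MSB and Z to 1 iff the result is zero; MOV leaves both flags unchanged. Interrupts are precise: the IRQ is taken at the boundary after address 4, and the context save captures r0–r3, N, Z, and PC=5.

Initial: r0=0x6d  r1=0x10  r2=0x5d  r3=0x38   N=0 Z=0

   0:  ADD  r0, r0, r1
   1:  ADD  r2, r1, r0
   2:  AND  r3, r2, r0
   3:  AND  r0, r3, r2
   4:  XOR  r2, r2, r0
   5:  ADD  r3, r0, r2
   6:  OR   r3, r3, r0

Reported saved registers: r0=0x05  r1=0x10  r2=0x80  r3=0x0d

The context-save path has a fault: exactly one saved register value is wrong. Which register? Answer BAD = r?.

after  0: r0=0x7d r1=0x10 r2=0x5d r3=0x38  N=0 Z=0
after  1: r0=0x7d r1=0x10 r2=0x8d r3=0x38  N=1 Z=0
after  2: r0=0x7d r1=0x10 r2=0x8d r3=0x0d  N=0 Z=0
after  3: r0=0x0d r1=0x10 r2=0x8d r3=0x0d  N=0 Z=0
after  4: r0=0x0d r1=0x10 r2=0x80 r3=0x0d  N=1 Z=0
-- IRQ taken; context saved, return-PC = 5 --
mismatch: r0: reported 0x05 vs actual 0x0d

BAD = r0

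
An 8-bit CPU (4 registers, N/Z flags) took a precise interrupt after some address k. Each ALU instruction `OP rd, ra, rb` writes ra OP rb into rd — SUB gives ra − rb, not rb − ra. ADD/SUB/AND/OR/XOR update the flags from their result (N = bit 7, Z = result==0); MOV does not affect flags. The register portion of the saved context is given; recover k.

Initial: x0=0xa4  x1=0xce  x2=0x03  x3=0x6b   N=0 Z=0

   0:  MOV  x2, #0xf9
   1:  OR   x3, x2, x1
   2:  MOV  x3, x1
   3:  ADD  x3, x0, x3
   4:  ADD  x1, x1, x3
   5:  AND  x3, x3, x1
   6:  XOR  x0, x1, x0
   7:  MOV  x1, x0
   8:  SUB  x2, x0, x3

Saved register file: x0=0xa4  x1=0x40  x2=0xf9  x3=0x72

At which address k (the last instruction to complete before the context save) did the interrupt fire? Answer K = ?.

K = 4

after  0: x0=0xa4 x1=0xce x2=0xf9 x3=0x6b  N=0 Z=0
after  1: x0=0xa4 x1=0xce x2=0xf9 x3=0xff  N=1 Z=0
after  2: x0=0xa4 x1=0xce x2=0xf9 x3=0xce  N=1 Z=0
after  3: x0=0xa4 x1=0xce x2=0xf9 x3=0x72  N=0 Z=0
after  4: x0=0xa4 x1=0x40 x2=0xf9 x3=0x72  N=0 Z=0
-- IRQ taken; context saved, return-PC = 5 --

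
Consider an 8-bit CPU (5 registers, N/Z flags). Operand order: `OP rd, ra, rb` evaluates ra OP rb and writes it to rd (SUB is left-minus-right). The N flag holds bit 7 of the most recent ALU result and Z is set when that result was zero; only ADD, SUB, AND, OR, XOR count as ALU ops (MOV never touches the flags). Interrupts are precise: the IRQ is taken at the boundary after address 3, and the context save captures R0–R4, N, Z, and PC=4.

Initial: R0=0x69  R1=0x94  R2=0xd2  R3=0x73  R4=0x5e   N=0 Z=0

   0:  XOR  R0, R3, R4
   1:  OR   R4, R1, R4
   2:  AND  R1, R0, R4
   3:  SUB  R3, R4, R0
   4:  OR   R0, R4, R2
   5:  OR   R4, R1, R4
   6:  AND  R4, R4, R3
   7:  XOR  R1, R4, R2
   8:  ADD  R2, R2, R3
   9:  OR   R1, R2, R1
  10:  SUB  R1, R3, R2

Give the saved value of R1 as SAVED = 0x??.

after  0: R0=0x2d R1=0x94 R2=0xd2 R3=0x73 R4=0x5e  N=0 Z=0
after  1: R0=0x2d R1=0x94 R2=0xd2 R3=0x73 R4=0xde  N=1 Z=0
after  2: R0=0x2d R1=0x0c R2=0xd2 R3=0x73 R4=0xde  N=0 Z=0
after  3: R0=0x2d R1=0x0c R2=0xd2 R3=0xb1 R4=0xde  N=1 Z=0
-- IRQ taken; context saved, return-PC = 4 --

SAVED = 0x0c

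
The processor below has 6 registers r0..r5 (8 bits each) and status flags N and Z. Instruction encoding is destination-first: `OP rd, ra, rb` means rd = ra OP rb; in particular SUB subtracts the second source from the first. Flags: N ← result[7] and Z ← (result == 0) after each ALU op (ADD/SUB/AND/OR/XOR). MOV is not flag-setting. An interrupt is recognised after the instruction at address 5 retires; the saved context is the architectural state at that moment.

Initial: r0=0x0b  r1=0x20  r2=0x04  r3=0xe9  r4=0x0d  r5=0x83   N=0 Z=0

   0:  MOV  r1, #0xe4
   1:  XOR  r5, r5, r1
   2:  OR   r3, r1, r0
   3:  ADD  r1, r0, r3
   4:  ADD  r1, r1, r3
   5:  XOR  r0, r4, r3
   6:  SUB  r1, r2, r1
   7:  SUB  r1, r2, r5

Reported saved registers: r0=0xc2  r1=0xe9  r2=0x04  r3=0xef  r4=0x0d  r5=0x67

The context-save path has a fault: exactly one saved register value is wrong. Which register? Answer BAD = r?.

after  0: r0=0x0b r1=0xe4 r2=0x04 r3=0xe9 r4=0x0d r5=0x83  N=0 Z=0
after  1: r0=0x0b r1=0xe4 r2=0x04 r3=0xe9 r4=0x0d r5=0x67  N=0 Z=0
after  2: r0=0x0b r1=0xe4 r2=0x04 r3=0xef r4=0x0d r5=0x67  N=1 Z=0
after  3: r0=0x0b r1=0xfa r2=0x04 r3=0xef r4=0x0d r5=0x67  N=1 Z=0
after  4: r0=0x0b r1=0xe9 r2=0x04 r3=0xef r4=0x0d r5=0x67  N=1 Z=0
after  5: r0=0xe2 r1=0xe9 r2=0x04 r3=0xef r4=0x0d r5=0x67  N=1 Z=0
-- IRQ taken; context saved, return-PC = 6 --
mismatch: r0: reported 0xc2 vs actual 0xe2

BAD = r0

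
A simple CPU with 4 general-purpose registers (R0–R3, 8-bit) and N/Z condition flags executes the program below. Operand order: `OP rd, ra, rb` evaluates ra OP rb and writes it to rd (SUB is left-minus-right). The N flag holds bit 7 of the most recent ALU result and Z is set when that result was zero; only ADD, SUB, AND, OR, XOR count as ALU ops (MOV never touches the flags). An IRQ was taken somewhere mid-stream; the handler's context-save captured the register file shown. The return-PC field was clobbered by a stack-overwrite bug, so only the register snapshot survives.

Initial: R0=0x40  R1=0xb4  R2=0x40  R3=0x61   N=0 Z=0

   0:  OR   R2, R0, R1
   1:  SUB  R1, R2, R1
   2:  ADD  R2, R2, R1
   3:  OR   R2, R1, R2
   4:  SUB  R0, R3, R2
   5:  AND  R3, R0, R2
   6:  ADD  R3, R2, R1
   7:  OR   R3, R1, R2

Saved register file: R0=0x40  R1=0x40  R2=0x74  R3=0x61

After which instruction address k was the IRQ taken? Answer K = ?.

K = 3

after  0: R0=0x40 R1=0xb4 R2=0xf4 R3=0x61  N=1 Z=0
after  1: R0=0x40 R1=0x40 R2=0xf4 R3=0x61  N=0 Z=0
after  2: R0=0x40 R1=0x40 R2=0x34 R3=0x61  N=0 Z=0
after  3: R0=0x40 R1=0x40 R2=0x74 R3=0x61  N=0 Z=0
-- IRQ taken; context saved, return-PC = 4 --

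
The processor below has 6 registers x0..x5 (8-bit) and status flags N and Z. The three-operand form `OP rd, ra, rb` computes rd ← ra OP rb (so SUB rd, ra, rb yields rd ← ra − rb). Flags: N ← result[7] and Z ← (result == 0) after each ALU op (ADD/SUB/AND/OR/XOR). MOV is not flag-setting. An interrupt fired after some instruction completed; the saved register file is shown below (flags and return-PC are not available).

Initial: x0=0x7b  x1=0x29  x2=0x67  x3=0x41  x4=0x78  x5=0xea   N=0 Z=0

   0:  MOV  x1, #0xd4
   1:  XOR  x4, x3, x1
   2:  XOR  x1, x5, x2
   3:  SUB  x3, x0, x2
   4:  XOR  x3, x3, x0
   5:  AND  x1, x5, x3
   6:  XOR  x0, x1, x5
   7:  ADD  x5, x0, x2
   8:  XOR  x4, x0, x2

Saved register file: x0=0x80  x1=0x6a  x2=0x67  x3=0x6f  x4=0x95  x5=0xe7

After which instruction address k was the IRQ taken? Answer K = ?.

K = 7

after  0: x0=0x7b x1=0xd4 x2=0x67 x3=0x41 x4=0x78 x5=0xea  N=0 Z=0
after  1: x0=0x7b x1=0xd4 x2=0x67 x3=0x41 x4=0x95 x5=0xea  N=1 Z=0
after  2: x0=0x7b x1=0x8d x2=0x67 x3=0x41 x4=0x95 x5=0xea  N=1 Z=0
after  3: x0=0x7b x1=0x8d x2=0x67 x3=0x14 x4=0x95 x5=0xea  N=0 Z=0
after  4: x0=0x7b x1=0x8d x2=0x67 x3=0x6f x4=0x95 x5=0xea  N=0 Z=0
after  5: x0=0x7b x1=0x6a x2=0x67 x3=0x6f x4=0x95 x5=0xea  N=0 Z=0
after  6: x0=0x80 x1=0x6a x2=0x67 x3=0x6f x4=0x95 x5=0xea  N=1 Z=0
after  7: x0=0x80 x1=0x6a x2=0x67 x3=0x6f x4=0x95 x5=0xe7  N=1 Z=0
-- IRQ taken; context saved, return-PC = 8 --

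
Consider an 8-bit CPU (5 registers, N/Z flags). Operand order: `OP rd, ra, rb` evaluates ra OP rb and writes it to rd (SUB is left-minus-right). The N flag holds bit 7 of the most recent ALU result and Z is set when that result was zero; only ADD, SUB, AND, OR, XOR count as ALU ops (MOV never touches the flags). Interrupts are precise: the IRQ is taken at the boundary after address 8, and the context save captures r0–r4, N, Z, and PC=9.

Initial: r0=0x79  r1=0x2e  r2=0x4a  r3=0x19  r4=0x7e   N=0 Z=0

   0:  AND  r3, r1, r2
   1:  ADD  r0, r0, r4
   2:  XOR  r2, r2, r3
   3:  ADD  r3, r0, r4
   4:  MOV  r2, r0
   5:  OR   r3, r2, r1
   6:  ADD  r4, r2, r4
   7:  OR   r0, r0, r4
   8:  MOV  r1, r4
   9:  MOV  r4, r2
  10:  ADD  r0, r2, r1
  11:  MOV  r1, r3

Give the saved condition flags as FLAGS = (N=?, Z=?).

FLAGS = (N=1, Z=0)

after  0: r0=0x79 r1=0x2e r2=0x4a r3=0x0a r4=0x7e  N=0 Z=0
after  1: r0=0xf7 r1=0x2e r2=0x4a r3=0x0a r4=0x7e  N=1 Z=0
after  2: r0=0xf7 r1=0x2e r2=0x40 r3=0x0a r4=0x7e  N=0 Z=0
after  3: r0=0xf7 r1=0x2e r2=0x40 r3=0x75 r4=0x7e  N=0 Z=0
after  4: r0=0xf7 r1=0x2e r2=0xf7 r3=0x75 r4=0x7e  N=0 Z=0
after  5: r0=0xf7 r1=0x2e r2=0xf7 r3=0xff r4=0x7e  N=1 Z=0
after  6: r0=0xf7 r1=0x2e r2=0xf7 r3=0xff r4=0x75  N=0 Z=0
after  7: r0=0xf7 r1=0x2e r2=0xf7 r3=0xff r4=0x75  N=1 Z=0
after  8: r0=0xf7 r1=0x75 r2=0xf7 r3=0xff r4=0x75  N=1 Z=0
-- IRQ taken; context saved, return-PC = 9 --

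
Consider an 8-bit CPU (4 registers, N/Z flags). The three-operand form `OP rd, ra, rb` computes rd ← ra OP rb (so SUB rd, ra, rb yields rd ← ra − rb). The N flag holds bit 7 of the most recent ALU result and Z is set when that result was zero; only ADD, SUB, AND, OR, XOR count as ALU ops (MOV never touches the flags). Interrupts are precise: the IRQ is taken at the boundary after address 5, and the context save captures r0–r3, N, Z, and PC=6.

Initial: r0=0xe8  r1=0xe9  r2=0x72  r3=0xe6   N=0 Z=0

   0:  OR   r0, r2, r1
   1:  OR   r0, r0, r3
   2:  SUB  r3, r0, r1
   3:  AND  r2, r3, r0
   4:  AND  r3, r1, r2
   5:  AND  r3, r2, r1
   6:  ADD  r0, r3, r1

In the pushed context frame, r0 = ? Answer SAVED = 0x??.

SAVED = 0xff

after  0: r0=0xfb r1=0xe9 r2=0x72 r3=0xe6  N=1 Z=0
after  1: r0=0xff r1=0xe9 r2=0x72 r3=0xe6  N=1 Z=0
after  2: r0=0xff r1=0xe9 r2=0x72 r3=0x16  N=0 Z=0
after  3: r0=0xff r1=0xe9 r2=0x16 r3=0x16  N=0 Z=0
after  4: r0=0xff r1=0xe9 r2=0x16 r3=0x00  N=0 Z=1
after  5: r0=0xff r1=0xe9 r2=0x16 r3=0x00  N=0 Z=1
-- IRQ taken; context saved, return-PC = 6 --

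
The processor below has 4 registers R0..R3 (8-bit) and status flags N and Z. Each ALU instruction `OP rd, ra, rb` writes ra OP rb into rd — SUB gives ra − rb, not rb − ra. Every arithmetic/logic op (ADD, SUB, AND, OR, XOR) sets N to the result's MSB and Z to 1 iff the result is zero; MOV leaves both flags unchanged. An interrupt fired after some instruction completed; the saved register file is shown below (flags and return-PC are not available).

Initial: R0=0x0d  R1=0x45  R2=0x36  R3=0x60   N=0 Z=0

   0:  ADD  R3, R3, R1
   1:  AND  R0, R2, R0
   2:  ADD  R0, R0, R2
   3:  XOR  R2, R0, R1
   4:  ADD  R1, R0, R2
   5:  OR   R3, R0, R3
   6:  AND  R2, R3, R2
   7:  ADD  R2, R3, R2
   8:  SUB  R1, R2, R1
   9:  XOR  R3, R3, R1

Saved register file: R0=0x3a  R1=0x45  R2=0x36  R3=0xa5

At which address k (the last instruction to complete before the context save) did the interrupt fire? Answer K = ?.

after  0: R0=0x0d R1=0x45 R2=0x36 R3=0xa5  N=1 Z=0
after  1: R0=0x04 R1=0x45 R2=0x36 R3=0xa5  N=0 Z=0
after  2: R0=0x3a R1=0x45 R2=0x36 R3=0xa5  N=0 Z=0
-- IRQ taken; context saved, return-PC = 3 --

K = 2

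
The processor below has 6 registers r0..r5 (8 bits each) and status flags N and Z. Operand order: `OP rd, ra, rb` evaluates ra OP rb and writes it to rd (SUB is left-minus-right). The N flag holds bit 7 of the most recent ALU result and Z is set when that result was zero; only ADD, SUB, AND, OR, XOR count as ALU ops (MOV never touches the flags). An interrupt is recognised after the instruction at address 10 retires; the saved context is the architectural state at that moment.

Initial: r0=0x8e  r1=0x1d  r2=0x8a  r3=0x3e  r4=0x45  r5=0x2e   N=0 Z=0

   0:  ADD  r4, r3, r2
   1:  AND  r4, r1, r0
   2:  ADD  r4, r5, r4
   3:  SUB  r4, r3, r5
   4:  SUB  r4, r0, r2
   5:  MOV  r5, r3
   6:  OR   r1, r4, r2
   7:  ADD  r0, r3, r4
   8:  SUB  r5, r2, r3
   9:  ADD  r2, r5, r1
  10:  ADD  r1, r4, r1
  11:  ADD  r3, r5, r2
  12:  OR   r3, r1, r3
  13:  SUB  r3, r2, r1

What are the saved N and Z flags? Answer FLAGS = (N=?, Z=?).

after  0: r0=0x8e r1=0x1d r2=0x8a r3=0x3e r4=0xc8 r5=0x2e  N=1 Z=0
after  1: r0=0x8e r1=0x1d r2=0x8a r3=0x3e r4=0x0c r5=0x2e  N=0 Z=0
after  2: r0=0x8e r1=0x1d r2=0x8a r3=0x3e r4=0x3a r5=0x2e  N=0 Z=0
after  3: r0=0x8e r1=0x1d r2=0x8a r3=0x3e r4=0x10 r5=0x2e  N=0 Z=0
after  4: r0=0x8e r1=0x1d r2=0x8a r3=0x3e r4=0x04 r5=0x2e  N=0 Z=0
after  5: r0=0x8e r1=0x1d r2=0x8a r3=0x3e r4=0x04 r5=0x3e  N=0 Z=0
after  6: r0=0x8e r1=0x8e r2=0x8a r3=0x3e r4=0x04 r5=0x3e  N=1 Z=0
after  7: r0=0x42 r1=0x8e r2=0x8a r3=0x3e r4=0x04 r5=0x3e  N=0 Z=0
after  8: r0=0x42 r1=0x8e r2=0x8a r3=0x3e r4=0x04 r5=0x4c  N=0 Z=0
after  9: r0=0x42 r1=0x8e r2=0xda r3=0x3e r4=0x04 r5=0x4c  N=1 Z=0
after 10: r0=0x42 r1=0x92 r2=0xda r3=0x3e r4=0x04 r5=0x4c  N=1 Z=0
-- IRQ taken; context saved, return-PC = 11 --

FLAGS = (N=1, Z=0)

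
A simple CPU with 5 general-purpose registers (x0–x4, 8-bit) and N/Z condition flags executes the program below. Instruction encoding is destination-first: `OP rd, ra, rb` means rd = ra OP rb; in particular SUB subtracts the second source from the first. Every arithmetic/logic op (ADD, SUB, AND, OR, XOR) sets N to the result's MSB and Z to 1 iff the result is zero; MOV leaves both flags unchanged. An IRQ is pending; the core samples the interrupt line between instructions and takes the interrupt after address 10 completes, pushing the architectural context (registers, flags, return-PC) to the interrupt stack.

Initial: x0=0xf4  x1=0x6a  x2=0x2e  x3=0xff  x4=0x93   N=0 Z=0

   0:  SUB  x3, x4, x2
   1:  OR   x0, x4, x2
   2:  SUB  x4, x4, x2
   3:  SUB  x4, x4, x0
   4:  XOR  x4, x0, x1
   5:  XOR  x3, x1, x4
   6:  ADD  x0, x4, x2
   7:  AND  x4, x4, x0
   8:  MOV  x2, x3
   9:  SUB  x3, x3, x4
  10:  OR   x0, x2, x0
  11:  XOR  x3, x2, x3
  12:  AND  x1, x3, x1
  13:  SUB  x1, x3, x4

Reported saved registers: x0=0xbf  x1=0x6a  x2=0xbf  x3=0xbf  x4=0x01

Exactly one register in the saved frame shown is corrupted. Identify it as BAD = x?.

after  0: x0=0xf4 x1=0x6a x2=0x2e x3=0x65 x4=0x93  N=0 Z=0
after  1: x0=0xbf x1=0x6a x2=0x2e x3=0x65 x4=0x93  N=1 Z=0
after  2: x0=0xbf x1=0x6a x2=0x2e x3=0x65 x4=0x65  N=0 Z=0
after  3: x0=0xbf x1=0x6a x2=0x2e x3=0x65 x4=0xa6  N=1 Z=0
after  4: x0=0xbf x1=0x6a x2=0x2e x3=0x65 x4=0xd5  N=1 Z=0
after  5: x0=0xbf x1=0x6a x2=0x2e x3=0xbf x4=0xd5  N=1 Z=0
after  6: x0=0x03 x1=0x6a x2=0x2e x3=0xbf x4=0xd5  N=0 Z=0
after  7: x0=0x03 x1=0x6a x2=0x2e x3=0xbf x4=0x01  N=0 Z=0
after  8: x0=0x03 x1=0x6a x2=0xbf x3=0xbf x4=0x01  N=0 Z=0
after  9: x0=0x03 x1=0x6a x2=0xbf x3=0xbe x4=0x01  N=1 Z=0
after 10: x0=0xbf x1=0x6a x2=0xbf x3=0xbe x4=0x01  N=1 Z=0
-- IRQ taken; context saved, return-PC = 11 --
mismatch: x3: reported 0xbf vs actual 0xbe

BAD = x3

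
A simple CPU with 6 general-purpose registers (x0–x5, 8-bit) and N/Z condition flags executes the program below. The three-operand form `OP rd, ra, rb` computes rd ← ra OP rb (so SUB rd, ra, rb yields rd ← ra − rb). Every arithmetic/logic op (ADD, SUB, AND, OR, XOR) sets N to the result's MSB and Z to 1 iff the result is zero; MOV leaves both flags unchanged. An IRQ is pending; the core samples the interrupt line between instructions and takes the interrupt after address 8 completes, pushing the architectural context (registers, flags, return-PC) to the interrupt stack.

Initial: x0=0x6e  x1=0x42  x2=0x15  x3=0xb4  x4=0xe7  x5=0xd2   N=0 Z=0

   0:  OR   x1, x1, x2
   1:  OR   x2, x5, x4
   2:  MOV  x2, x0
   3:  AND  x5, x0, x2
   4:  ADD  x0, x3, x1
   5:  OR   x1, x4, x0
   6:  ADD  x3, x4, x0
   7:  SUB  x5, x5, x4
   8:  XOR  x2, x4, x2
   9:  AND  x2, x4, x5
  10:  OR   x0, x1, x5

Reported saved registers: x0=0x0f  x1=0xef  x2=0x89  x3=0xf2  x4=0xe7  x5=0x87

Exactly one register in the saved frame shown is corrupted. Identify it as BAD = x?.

BAD = x0

after  0: x0=0x6e x1=0x57 x2=0x15 x3=0xb4 x4=0xe7 x5=0xd2  N=0 Z=0
after  1: x0=0x6e x1=0x57 x2=0xf7 x3=0xb4 x4=0xe7 x5=0xd2  N=1 Z=0
after  2: x0=0x6e x1=0x57 x2=0x6e x3=0xb4 x4=0xe7 x5=0xd2  N=1 Z=0
after  3: x0=0x6e x1=0x57 x2=0x6e x3=0xb4 x4=0xe7 x5=0x6e  N=0 Z=0
after  4: x0=0x0b x1=0x57 x2=0x6e x3=0xb4 x4=0xe7 x5=0x6e  N=0 Z=0
after  5: x0=0x0b x1=0xef x2=0x6e x3=0xb4 x4=0xe7 x5=0x6e  N=1 Z=0
after  6: x0=0x0b x1=0xef x2=0x6e x3=0xf2 x4=0xe7 x5=0x6e  N=1 Z=0
after  7: x0=0x0b x1=0xef x2=0x6e x3=0xf2 x4=0xe7 x5=0x87  N=1 Z=0
after  8: x0=0x0b x1=0xef x2=0x89 x3=0xf2 x4=0xe7 x5=0x87  N=1 Z=0
-- IRQ taken; context saved, return-PC = 9 --
mismatch: x0: reported 0x0f vs actual 0x0b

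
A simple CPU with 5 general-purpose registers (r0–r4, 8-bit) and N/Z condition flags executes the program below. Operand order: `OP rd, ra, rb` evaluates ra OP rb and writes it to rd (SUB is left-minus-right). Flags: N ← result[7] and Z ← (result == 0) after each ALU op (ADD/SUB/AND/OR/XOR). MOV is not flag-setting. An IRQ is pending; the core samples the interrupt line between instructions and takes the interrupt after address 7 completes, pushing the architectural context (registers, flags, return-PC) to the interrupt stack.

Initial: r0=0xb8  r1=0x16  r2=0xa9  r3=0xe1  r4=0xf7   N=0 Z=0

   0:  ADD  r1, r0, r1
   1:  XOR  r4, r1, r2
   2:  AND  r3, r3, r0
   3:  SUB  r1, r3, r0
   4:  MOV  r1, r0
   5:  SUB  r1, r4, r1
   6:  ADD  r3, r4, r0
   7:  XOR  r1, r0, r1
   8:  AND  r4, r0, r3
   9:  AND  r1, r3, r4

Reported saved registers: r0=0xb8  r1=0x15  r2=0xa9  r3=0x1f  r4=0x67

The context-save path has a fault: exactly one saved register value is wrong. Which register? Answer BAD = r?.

after  0: r0=0xb8 r1=0xce r2=0xa9 r3=0xe1 r4=0xf7  N=1 Z=0
after  1: r0=0xb8 r1=0xce r2=0xa9 r3=0xe1 r4=0x67  N=0 Z=0
after  2: r0=0xb8 r1=0xce r2=0xa9 r3=0xa0 r4=0x67  N=1 Z=0
after  3: r0=0xb8 r1=0xe8 r2=0xa9 r3=0xa0 r4=0x67  N=1 Z=0
after  4: r0=0xb8 r1=0xb8 r2=0xa9 r3=0xa0 r4=0x67  N=1 Z=0
after  5: r0=0xb8 r1=0xaf r2=0xa9 r3=0xa0 r4=0x67  N=1 Z=0
after  6: r0=0xb8 r1=0xaf r2=0xa9 r3=0x1f r4=0x67  N=0 Z=0
after  7: r0=0xb8 r1=0x17 r2=0xa9 r3=0x1f r4=0x67  N=0 Z=0
-- IRQ taken; context saved, return-PC = 8 --
mismatch: r1: reported 0x15 vs actual 0x17

BAD = r1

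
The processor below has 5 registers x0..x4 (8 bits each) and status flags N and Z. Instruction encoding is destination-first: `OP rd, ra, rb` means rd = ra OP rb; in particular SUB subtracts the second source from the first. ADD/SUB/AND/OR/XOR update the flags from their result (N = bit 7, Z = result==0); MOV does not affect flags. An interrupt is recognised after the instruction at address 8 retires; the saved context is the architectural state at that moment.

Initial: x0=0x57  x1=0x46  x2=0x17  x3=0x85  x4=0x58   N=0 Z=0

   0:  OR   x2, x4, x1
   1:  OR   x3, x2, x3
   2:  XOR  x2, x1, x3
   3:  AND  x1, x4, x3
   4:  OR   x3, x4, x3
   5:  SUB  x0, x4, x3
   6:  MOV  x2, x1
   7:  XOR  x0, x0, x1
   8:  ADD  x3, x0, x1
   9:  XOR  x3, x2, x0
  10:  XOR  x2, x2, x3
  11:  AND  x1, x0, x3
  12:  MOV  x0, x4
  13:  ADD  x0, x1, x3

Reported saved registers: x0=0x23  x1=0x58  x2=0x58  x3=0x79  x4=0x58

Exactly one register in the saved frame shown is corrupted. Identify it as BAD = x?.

after  0: x0=0x57 x1=0x46 x2=0x5e x3=0x85 x4=0x58  N=0 Z=0
after  1: x0=0x57 x1=0x46 x2=0x5e x3=0xdf x4=0x58  N=1 Z=0
after  2: x0=0x57 x1=0x46 x2=0x99 x3=0xdf x4=0x58  N=1 Z=0
after  3: x0=0x57 x1=0x58 x2=0x99 x3=0xdf x4=0x58  N=0 Z=0
after  4: x0=0x57 x1=0x58 x2=0x99 x3=0xdf x4=0x58  N=1 Z=0
after  5: x0=0x79 x1=0x58 x2=0x99 x3=0xdf x4=0x58  N=0 Z=0
after  6: x0=0x79 x1=0x58 x2=0x58 x3=0xdf x4=0x58  N=0 Z=0
after  7: x0=0x21 x1=0x58 x2=0x58 x3=0xdf x4=0x58  N=0 Z=0
after  8: x0=0x21 x1=0x58 x2=0x58 x3=0x79 x4=0x58  N=0 Z=0
-- IRQ taken; context saved, return-PC = 9 --
mismatch: x0: reported 0x23 vs actual 0x21

BAD = x0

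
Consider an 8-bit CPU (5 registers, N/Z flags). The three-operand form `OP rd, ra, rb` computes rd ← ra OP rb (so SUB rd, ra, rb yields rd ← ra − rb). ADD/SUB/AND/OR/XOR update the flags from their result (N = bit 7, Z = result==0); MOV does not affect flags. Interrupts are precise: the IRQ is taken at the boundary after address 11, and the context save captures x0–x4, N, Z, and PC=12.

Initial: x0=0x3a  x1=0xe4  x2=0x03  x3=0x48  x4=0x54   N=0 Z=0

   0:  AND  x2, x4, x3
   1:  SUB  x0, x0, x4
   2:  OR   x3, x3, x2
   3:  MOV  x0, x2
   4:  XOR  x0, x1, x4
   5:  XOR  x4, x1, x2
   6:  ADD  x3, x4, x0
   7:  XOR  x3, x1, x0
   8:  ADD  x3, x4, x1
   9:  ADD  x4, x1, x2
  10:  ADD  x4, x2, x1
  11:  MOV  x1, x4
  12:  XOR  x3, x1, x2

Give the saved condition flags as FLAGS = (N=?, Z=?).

FLAGS = (N=0, Z=0)

after  0: x0=0x3a x1=0xe4 x2=0x40 x3=0x48 x4=0x54  N=0 Z=0
after  1: x0=0xe6 x1=0xe4 x2=0x40 x3=0x48 x4=0x54  N=1 Z=0
after  2: x0=0xe6 x1=0xe4 x2=0x40 x3=0x48 x4=0x54  N=0 Z=0
after  3: x0=0x40 x1=0xe4 x2=0x40 x3=0x48 x4=0x54  N=0 Z=0
after  4: x0=0xb0 x1=0xe4 x2=0x40 x3=0x48 x4=0x54  N=1 Z=0
after  5: x0=0xb0 x1=0xe4 x2=0x40 x3=0x48 x4=0xa4  N=1 Z=0
after  6: x0=0xb0 x1=0xe4 x2=0x40 x3=0x54 x4=0xa4  N=0 Z=0
after  7: x0=0xb0 x1=0xe4 x2=0x40 x3=0x54 x4=0xa4  N=0 Z=0
after  8: x0=0xb0 x1=0xe4 x2=0x40 x3=0x88 x4=0xa4  N=1 Z=0
after  9: x0=0xb0 x1=0xe4 x2=0x40 x3=0x88 x4=0x24  N=0 Z=0
after 10: x0=0xb0 x1=0xe4 x2=0x40 x3=0x88 x4=0x24  N=0 Z=0
after 11: x0=0xb0 x1=0x24 x2=0x40 x3=0x88 x4=0x24  N=0 Z=0
-- IRQ taken; context saved, return-PC = 12 --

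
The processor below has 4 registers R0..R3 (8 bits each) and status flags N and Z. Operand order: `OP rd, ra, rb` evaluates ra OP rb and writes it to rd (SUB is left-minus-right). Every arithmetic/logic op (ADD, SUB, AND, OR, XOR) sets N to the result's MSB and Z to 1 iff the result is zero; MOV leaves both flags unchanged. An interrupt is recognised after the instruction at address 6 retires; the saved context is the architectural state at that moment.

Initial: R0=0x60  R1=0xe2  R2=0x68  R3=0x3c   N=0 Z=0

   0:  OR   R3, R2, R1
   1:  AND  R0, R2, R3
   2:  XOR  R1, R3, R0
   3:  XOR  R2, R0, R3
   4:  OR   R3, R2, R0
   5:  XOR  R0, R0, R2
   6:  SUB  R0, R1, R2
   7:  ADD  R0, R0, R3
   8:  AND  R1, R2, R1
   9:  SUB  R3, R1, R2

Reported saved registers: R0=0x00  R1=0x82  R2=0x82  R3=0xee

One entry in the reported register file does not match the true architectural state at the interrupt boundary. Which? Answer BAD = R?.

BAD = R3

after  0: R0=0x60 R1=0xe2 R2=0x68 R3=0xea  N=1 Z=0
after  1: R0=0x68 R1=0xe2 R2=0x68 R3=0xea  N=0 Z=0
after  2: R0=0x68 R1=0x82 R2=0x68 R3=0xea  N=1 Z=0
after  3: R0=0x68 R1=0x82 R2=0x82 R3=0xea  N=1 Z=0
after  4: R0=0x68 R1=0x82 R2=0x82 R3=0xea  N=1 Z=0
after  5: R0=0xea R1=0x82 R2=0x82 R3=0xea  N=1 Z=0
after  6: R0=0x00 R1=0x82 R2=0x82 R3=0xea  N=0 Z=1
-- IRQ taken; context saved, return-PC = 7 --
mismatch: R3: reported 0xee vs actual 0xea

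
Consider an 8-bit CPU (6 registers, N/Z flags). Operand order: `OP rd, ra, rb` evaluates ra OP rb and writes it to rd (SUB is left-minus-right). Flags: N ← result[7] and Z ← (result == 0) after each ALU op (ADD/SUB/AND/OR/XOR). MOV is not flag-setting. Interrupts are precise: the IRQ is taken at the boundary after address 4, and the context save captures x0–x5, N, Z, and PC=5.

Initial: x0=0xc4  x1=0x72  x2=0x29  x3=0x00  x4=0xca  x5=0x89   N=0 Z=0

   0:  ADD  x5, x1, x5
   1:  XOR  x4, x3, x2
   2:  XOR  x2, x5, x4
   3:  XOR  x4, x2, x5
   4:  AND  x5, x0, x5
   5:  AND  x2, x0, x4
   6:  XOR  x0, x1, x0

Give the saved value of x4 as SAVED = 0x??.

SAVED = 0x29

after  0: x0=0xc4 x1=0x72 x2=0x29 x3=0x00 x4=0xca x5=0xfb  N=1 Z=0
after  1: x0=0xc4 x1=0x72 x2=0x29 x3=0x00 x4=0x29 x5=0xfb  N=0 Z=0
after  2: x0=0xc4 x1=0x72 x2=0xd2 x3=0x00 x4=0x29 x5=0xfb  N=1 Z=0
after  3: x0=0xc4 x1=0x72 x2=0xd2 x3=0x00 x4=0x29 x5=0xfb  N=0 Z=0
after  4: x0=0xc4 x1=0x72 x2=0xd2 x3=0x00 x4=0x29 x5=0xc0  N=1 Z=0
-- IRQ taken; context saved, return-PC = 5 --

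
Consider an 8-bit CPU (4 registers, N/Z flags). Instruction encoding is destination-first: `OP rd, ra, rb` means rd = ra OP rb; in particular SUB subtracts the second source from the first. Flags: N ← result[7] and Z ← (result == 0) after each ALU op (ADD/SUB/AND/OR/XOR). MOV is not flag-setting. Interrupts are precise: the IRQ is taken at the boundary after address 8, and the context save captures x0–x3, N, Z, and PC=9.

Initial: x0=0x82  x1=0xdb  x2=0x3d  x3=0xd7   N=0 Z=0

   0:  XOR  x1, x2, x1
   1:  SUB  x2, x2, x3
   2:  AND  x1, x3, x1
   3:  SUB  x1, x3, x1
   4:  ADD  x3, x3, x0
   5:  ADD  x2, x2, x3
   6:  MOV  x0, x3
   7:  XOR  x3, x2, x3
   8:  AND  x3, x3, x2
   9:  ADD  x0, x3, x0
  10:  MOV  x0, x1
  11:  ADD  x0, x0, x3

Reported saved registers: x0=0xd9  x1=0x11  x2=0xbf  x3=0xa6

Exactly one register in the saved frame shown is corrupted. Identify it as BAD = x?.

after  0: x0=0x82 x1=0xe6 x2=0x3d x3=0xd7  N=1 Z=0
after  1: x0=0x82 x1=0xe6 x2=0x66 x3=0xd7  N=0 Z=0
after  2: x0=0x82 x1=0xc6 x2=0x66 x3=0xd7  N=1 Z=0
after  3: x0=0x82 x1=0x11 x2=0x66 x3=0xd7  N=0 Z=0
after  4: x0=0x82 x1=0x11 x2=0x66 x3=0x59  N=0 Z=0
after  5: x0=0x82 x1=0x11 x2=0xbf x3=0x59  N=1 Z=0
after  6: x0=0x59 x1=0x11 x2=0xbf x3=0x59  N=1 Z=0
after  7: x0=0x59 x1=0x11 x2=0xbf x3=0xe6  N=1 Z=0
after  8: x0=0x59 x1=0x11 x2=0xbf x3=0xa6  N=1 Z=0
-- IRQ taken; context saved, return-PC = 9 --
mismatch: x0: reported 0xd9 vs actual 0x59

BAD = x0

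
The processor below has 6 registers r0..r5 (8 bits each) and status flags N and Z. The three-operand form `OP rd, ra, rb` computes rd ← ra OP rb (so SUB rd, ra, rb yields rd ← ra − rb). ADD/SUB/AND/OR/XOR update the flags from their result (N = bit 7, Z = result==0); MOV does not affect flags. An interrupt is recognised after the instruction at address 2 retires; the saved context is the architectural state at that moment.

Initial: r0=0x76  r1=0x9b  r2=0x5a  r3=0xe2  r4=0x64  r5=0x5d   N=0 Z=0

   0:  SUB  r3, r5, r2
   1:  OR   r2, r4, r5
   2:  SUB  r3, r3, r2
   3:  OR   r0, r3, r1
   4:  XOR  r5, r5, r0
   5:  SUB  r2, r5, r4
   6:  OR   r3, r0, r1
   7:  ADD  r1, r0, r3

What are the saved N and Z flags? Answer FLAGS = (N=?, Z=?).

after  0: r0=0x76 r1=0x9b r2=0x5a r3=0x03 r4=0x64 r5=0x5d  N=0 Z=0
after  1: r0=0x76 r1=0x9b r2=0x7d r3=0x03 r4=0x64 r5=0x5d  N=0 Z=0
after  2: r0=0x76 r1=0x9b r2=0x7d r3=0x86 r4=0x64 r5=0x5d  N=1 Z=0
-- IRQ taken; context saved, return-PC = 3 --

FLAGS = (N=1, Z=0)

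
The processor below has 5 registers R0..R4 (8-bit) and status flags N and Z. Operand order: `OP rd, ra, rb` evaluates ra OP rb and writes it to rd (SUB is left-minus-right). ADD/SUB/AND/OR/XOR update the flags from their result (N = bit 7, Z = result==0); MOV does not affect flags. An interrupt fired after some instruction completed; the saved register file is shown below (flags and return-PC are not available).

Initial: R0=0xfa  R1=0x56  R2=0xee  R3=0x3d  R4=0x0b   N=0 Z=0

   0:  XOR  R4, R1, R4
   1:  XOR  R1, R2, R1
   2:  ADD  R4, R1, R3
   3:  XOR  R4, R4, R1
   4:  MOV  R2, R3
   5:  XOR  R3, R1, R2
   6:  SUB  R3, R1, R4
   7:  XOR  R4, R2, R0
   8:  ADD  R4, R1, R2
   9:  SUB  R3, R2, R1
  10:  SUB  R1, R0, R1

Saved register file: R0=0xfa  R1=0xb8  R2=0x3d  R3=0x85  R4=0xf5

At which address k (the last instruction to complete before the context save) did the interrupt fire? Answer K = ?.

K = 9

after  0: R0=0xfa R1=0x56 R2=0xee R3=0x3d R4=0x5d  N=0 Z=0
after  1: R0=0xfa R1=0xb8 R2=0xee R3=0x3d R4=0x5d  N=1 Z=0
after  2: R0=0xfa R1=0xb8 R2=0xee R3=0x3d R4=0xf5  N=1 Z=0
after  3: R0=0xfa R1=0xb8 R2=0xee R3=0x3d R4=0x4d  N=0 Z=0
after  4: R0=0xfa R1=0xb8 R2=0x3d R3=0x3d R4=0x4d  N=0 Z=0
after  5: R0=0xfa R1=0xb8 R2=0x3d R3=0x85 R4=0x4d  N=1 Z=0
after  6: R0=0xfa R1=0xb8 R2=0x3d R3=0x6b R4=0x4d  N=0 Z=0
after  7: R0=0xfa R1=0xb8 R2=0x3d R3=0x6b R4=0xc7  N=1 Z=0
after  8: R0=0xfa R1=0xb8 R2=0x3d R3=0x6b R4=0xf5  N=1 Z=0
after  9: R0=0xfa R1=0xb8 R2=0x3d R3=0x85 R4=0xf5  N=1 Z=0
-- IRQ taken; context saved, return-PC = 10 --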